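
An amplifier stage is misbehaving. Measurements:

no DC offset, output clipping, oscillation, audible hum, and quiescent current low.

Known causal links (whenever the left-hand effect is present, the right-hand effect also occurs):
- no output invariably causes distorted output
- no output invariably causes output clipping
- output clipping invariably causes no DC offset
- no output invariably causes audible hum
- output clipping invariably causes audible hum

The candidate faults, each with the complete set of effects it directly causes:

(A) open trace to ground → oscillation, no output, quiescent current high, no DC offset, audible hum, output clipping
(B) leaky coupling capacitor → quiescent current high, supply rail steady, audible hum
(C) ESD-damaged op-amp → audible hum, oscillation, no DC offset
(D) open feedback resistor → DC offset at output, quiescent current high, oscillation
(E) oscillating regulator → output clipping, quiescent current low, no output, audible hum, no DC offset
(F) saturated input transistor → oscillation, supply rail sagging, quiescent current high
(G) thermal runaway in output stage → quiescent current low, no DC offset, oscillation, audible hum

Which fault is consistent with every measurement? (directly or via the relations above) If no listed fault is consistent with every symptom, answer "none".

Testing each hypothesis:
(A) open trace to ground — no DC offset ✓; output clipping ✓; oscillation ✓; audible hum ✓; quiescent current low ✗
(B) leaky coupling capacitor — no DC offset ✗; output clipping ✗; oscillation ✗; audible hum ✓; quiescent current low ✗
(C) ESD-damaged op-amp — no DC offset ✓; output clipping ✗; oscillation ✓; audible hum ✓; quiescent current low ✗
(D) open feedback resistor — no DC offset ✗; output clipping ✗; oscillation ✓; audible hum ✗; quiescent current low ✗
(E) oscillating regulator — no DC offset ✓; output clipping ✓; oscillation ✗; audible hum ✓; quiescent current low ✓
(F) saturated input transistor — no DC offset ✗; output clipping ✗; oscillation ✓; audible hum ✗; quiescent current low ✗
(G) thermal runaway in output stage — no DC offset ✓; output clipping ✗; oscillation ✓; audible hum ✓; quiescent current low ✓
Every candidate fails on at least one observation.

none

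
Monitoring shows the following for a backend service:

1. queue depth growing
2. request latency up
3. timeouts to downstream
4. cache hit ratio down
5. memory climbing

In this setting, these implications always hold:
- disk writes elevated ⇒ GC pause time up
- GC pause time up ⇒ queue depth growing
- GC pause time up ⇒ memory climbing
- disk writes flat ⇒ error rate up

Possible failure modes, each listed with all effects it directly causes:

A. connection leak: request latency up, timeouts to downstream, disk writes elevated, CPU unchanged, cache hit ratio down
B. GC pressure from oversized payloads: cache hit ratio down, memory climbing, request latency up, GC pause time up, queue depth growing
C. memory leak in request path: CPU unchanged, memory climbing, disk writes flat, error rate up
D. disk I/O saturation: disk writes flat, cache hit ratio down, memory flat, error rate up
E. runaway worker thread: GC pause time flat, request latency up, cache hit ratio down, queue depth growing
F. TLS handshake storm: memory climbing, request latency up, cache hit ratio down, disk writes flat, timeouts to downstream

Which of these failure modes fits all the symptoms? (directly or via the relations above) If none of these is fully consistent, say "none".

A

Checking each candidate against the observations:
(A) connection leak — accounts for every observation (queue depth growing through disk writes elevated → GC pause time up → queue depth growing)
(B) GC pressure from oversized payloads — does not account for timeouts to downstream
(C) memory leak in request path — does not account for queue depth growing, request latency up, timeouts to downstream, cache hit ratio down
(D) disk I/O saturation — queue depth growing ✗; request latency up ✗; timeouts to downstream ✗; cache hit ratio down ✓; memory climbing ✗
(E) runaway worker thread — queue depth growing ✓; request latency up ✓; timeouts to downstream ✗; cache hit ratio down ✓; memory climbing ✗
(F) TLS handshake storm — queue depth growing ✗; request latency up ✓; timeouts to downstream ✓; cache hit ratio down ✓; memory climbing ✓
Only (A) is consistent with every observation.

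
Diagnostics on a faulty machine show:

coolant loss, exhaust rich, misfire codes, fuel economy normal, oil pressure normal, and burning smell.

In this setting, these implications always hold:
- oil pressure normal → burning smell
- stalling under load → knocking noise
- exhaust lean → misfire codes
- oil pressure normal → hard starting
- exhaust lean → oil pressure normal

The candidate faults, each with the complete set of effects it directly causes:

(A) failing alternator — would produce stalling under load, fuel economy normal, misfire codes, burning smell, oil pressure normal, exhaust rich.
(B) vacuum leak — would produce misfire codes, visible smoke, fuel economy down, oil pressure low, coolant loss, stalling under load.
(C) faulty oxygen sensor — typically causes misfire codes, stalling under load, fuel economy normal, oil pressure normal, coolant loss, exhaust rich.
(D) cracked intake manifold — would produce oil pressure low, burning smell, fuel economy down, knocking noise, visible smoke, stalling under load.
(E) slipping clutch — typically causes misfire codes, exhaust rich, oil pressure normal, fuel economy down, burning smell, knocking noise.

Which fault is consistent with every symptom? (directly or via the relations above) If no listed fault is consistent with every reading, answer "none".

C

Testing each hypothesis:
(A) failing alternator — coolant loss NO; exhaust rich yes; misfire codes yes; fuel economy normal yes; oil pressure normal yes; burning smell yes
(B) vacuum leak — coolant loss yes; exhaust rich NO; misfire codes yes; fuel economy normal NO; oil pressure normal NO; burning smell NO
(C) faulty oxygen sensor — coolant loss yes; exhaust rich yes; misfire codes yes; fuel economy normal yes; oil pressure normal yes; burning smell yes (by oil pressure normal → burning smell)
(D) cracked intake manifold — coolant loss NO; exhaust rich NO; misfire codes NO; fuel economy normal NO; oil pressure normal NO; burning smell yes
(E) slipping clutch — fails on coolant loss, fuel economy normal (predicts fuel economy down, not fuel economy normal)
(C) is the only candidate with no mismatches.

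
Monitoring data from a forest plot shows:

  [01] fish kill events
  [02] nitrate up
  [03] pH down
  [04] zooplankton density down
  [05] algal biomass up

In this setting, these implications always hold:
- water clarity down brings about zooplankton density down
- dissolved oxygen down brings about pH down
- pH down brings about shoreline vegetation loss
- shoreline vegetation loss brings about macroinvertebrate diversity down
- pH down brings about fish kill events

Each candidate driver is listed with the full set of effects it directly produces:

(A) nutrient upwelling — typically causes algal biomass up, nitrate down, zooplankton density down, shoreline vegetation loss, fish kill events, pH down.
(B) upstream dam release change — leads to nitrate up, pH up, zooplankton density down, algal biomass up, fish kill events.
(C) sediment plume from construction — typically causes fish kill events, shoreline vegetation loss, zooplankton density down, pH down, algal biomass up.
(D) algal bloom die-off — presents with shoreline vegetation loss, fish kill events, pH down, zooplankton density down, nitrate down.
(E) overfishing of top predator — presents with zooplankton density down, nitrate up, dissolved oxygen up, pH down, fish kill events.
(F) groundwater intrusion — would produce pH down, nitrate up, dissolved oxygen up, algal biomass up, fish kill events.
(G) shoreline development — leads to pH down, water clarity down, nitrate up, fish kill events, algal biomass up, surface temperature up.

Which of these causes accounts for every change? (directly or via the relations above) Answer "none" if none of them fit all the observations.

G

Checking each candidate against the observations:
(A) nutrient upwelling — fish kill events +; nitrate up -; pH down +; zooplankton density down +; algal biomass up +
(B) upstream dam release change — fish kill events +; nitrate up +; pH down -; zooplankton density down +; algal biomass up +
(C) sediment plume from construction — does not account for nitrate up
(D) algal bloom die-off — fish kill events +; nitrate up -; pH down +; zooplankton density down +; algal biomass up -
(E) overfishing of top predator — fish kill events +; nitrate up +; pH down +; zooplankton density down +; algal biomass up -
(F) groundwater intrusion — fish kill events +; nitrate up +; pH down +; zooplankton density down -; algal biomass up +
(G) shoreline development — accounts for every observation (zooplankton density down through water clarity down → zooplankton density down)
(G) is the only candidate with no mismatches.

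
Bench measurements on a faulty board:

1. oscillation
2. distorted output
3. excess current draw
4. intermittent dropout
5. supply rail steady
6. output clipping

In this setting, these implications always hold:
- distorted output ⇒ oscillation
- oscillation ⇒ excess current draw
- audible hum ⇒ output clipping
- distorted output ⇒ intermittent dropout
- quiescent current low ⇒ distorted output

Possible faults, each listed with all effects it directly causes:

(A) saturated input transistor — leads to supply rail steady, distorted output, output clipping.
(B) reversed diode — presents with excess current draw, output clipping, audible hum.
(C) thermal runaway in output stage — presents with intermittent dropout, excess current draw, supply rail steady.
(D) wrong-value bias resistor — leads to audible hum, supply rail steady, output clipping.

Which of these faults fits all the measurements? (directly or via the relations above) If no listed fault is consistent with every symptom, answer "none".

A

For each candidate, compare predicted effects to what was observed:
(A) saturated input transistor — oscillation yes (through distorted output → oscillation); distorted output yes; excess current draw yes (through distorted output → oscillation → excess current draw); intermittent dropout yes (through distorted output → intermittent dropout); supply rail steady yes; output clipping yes
(B) reversed diode — oscillation NO; distorted output NO; excess current draw yes; intermittent dropout NO; supply rail steady NO; output clipping yes
(C) thermal runaway in output stage — does not account for oscillation, distorted output, output clipping
(D) wrong-value bias resistor — does not account for oscillation, distorted output, excess current draw, intermittent dropout
(A) is the only candidate with no mismatches.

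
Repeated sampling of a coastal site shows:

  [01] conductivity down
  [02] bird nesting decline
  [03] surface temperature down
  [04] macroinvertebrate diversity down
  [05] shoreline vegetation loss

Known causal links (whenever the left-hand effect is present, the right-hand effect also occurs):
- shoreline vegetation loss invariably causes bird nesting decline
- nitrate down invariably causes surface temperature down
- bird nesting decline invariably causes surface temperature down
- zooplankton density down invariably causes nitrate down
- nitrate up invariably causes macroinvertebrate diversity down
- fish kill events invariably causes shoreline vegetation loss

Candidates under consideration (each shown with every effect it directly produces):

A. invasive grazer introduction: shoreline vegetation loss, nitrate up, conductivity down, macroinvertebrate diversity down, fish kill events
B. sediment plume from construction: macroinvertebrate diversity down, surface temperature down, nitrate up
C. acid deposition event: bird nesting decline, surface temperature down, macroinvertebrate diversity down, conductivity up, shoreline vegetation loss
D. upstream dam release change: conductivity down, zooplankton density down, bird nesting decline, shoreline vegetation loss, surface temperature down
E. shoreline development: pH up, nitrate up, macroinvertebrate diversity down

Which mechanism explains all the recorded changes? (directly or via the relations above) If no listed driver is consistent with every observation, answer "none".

A

Testing each hypothesis:
(A) invasive grazer introduction — accounts for every observation (bird nesting decline through shoreline vegetation loss → bird nesting decline)
(B) sediment plume from construction — conductivity down -; bird nesting decline -; surface temperature down +; macroinvertebrate diversity down +; shoreline vegetation loss -
(C) acid deposition event — fails on conductivity down (predicts conductivity up, not conductivity down)
(D) upstream dam release change — conductivity down +; bird nesting decline +; surface temperature down +; macroinvertebrate diversity down -; shoreline vegetation loss +
(E) shoreline development — conductivity down -; bird nesting decline -; surface temperature down -; macroinvertebrate diversity down +; shoreline vegetation loss -
(A) alone accounts for all the evidence.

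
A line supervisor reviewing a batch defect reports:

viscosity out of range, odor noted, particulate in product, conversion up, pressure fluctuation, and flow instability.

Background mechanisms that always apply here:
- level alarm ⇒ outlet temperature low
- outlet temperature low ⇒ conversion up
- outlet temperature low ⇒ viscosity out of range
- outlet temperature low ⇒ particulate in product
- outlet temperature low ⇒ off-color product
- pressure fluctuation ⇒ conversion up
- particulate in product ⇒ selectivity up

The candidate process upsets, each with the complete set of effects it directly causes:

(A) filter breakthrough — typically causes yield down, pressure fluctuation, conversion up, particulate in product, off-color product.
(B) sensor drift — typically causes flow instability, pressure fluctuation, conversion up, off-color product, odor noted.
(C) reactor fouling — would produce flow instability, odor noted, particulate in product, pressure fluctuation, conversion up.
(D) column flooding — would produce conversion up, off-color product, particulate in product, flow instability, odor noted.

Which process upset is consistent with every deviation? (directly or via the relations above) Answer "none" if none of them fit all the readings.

Checking each candidate against the observations:
(A) filter breakthrough — does not account for viscosity out of range, odor noted, flow instability
(B) sensor drift — does not account for viscosity out of range, particulate in product
(C) reactor fouling — viscosity out of range ✗; odor noted ✓; particulate in product ✓; conversion up ✓; pressure fluctuation ✓; flow instability ✓
(D) column flooding — does not account for viscosity out of range, pressure fluctuation
Every candidate fails on at least one observation.

none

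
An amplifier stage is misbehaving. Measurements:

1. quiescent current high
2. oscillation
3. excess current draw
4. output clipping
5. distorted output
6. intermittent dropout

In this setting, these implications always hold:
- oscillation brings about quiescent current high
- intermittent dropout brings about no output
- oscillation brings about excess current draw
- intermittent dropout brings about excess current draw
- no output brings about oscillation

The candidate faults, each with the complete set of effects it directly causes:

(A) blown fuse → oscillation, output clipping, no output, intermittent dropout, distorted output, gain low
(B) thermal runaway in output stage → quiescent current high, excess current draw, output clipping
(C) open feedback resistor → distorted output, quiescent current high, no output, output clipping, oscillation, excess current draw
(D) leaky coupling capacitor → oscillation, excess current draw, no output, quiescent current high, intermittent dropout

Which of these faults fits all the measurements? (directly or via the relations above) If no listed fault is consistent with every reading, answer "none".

A

For each candidate, compare predicted effects to what was observed:
(A) blown fuse — accounts for every observation (quiescent current high by oscillation → quiescent current high)
(B) thermal runaway in output stage — quiescent current high match; oscillation miss; excess current draw match; output clipping match; distorted output miss; intermittent dropout miss
(C) open feedback resistor — quiescent current high match; oscillation match; excess current draw match; output clipping match; distorted output match; intermittent dropout miss
(D) leaky coupling capacitor — does not account for output clipping, distorted output
(A) alone accounts for all the evidence.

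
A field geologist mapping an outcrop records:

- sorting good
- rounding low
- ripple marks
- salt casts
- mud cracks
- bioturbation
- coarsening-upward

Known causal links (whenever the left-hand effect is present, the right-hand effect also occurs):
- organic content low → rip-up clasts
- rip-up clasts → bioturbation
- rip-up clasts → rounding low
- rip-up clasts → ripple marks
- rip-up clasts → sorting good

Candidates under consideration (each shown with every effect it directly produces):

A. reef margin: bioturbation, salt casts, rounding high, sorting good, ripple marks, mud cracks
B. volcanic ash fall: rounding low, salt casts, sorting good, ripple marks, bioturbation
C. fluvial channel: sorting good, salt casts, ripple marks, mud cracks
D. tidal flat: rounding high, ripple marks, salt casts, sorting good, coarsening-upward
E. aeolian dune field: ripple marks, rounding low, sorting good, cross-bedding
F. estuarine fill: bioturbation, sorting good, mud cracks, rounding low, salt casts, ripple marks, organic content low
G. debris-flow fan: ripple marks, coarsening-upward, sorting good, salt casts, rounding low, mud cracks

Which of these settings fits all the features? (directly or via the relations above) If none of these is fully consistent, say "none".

For each candidate, compare predicted effects to what was observed:
(A) reef margin — sorting good match; rounding low miss; ripple marks match; salt casts match; mud cracks match; bioturbation match; coarsening-upward miss
(B) volcanic ash fall — sorting good match; rounding low match; ripple marks match; salt casts match; mud cracks miss; bioturbation match; coarsening-upward miss
(C) fluvial channel — sorting good match; rounding low miss; ripple marks match; salt casts match; mud cracks match; bioturbation miss; coarsening-upward miss
(D) tidal flat — sorting good match; rounding low miss; ripple marks match; salt casts match; mud cracks miss; bioturbation miss; coarsening-upward match
(E) aeolian dune field — sorting good match; rounding low match; ripple marks match; salt casts miss; mud cracks miss; bioturbation miss; coarsening-upward miss
(F) estuarine fill — sorting good match; rounding low match; ripple marks match; salt casts match; mud cracks match; bioturbation match; coarsening-upward miss
(G) debris-flow fan — sorting good match; rounding low match; ripple marks match; salt casts match; mud cracks match; bioturbation miss; coarsening-upward match
Every candidate fails on at least one observation.

none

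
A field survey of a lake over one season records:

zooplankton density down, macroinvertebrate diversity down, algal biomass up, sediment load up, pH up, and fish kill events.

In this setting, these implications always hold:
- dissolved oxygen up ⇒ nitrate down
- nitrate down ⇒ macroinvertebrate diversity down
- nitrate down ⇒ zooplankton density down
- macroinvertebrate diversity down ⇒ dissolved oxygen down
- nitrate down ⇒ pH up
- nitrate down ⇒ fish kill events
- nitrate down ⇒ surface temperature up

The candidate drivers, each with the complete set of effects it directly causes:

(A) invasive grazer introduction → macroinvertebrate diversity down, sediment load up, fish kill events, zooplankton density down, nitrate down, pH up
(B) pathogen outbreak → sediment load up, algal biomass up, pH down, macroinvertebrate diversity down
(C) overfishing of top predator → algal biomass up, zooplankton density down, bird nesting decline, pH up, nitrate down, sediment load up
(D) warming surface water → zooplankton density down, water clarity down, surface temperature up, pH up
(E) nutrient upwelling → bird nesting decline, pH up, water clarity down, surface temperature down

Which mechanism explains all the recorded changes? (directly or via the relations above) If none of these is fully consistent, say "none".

Per-candidate check:
(A) invasive grazer introduction — does not account for algal biomass up
(B) pathogen outbreak — zooplankton density down ✗; macroinvertebrate diversity down ✓; algal biomass up ✓; sediment load up ✓; pH up ✗; fish kill events ✗
(C) overfishing of top predator — zooplankton density down ✓; macroinvertebrate diversity down ✓ (by nitrate down → macroinvertebrate diversity down); algal biomass up ✓; sediment load up ✓; pH up ✓; fish kill events ✓ (by nitrate down → fish kill events)
(D) warming surface water — zooplankton density down ✓; macroinvertebrate diversity down ✗; algal biomass up ✗; sediment load up ✗; pH up ✓; fish kill events ✗
(E) nutrient upwelling — zooplankton density down ✗; macroinvertebrate diversity down ✗; algal biomass up ✗; sediment load up ✗; pH up ✓; fish kill events ✗
(C) is the only candidate with no mismatches.

C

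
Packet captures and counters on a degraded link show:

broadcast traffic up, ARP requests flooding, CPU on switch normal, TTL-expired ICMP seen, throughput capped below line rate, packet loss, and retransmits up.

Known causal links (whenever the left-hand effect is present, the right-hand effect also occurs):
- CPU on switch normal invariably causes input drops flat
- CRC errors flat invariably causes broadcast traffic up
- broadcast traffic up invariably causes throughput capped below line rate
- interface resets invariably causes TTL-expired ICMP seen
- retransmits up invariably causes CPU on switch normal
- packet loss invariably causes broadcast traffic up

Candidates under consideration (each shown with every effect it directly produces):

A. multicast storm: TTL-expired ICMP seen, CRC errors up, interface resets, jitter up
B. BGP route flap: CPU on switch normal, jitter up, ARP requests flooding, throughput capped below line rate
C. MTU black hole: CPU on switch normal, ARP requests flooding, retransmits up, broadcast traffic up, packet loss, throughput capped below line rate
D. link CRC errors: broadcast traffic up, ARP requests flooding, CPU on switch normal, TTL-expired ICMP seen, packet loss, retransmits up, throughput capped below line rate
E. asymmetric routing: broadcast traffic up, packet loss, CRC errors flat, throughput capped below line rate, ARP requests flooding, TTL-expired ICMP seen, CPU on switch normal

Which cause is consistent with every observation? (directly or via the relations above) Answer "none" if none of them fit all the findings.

Per-candidate check:
(A) multicast storm — does not account for broadcast traffic up, ARP requests flooding, CPU on switch normal, throughput capped below line rate, packet loss, retransmits up
(B) BGP route flap — does not account for broadcast traffic up, TTL-expired ICMP seen, packet loss, retransmits up
(C) MTU black hole — broadcast traffic up yes; ARP requests flooding yes; CPU on switch normal yes; TTL-expired ICMP seen NO; throughput capped below line rate yes; packet loss yes; retransmits up yes
(D) link CRC errors — broadcast traffic up yes; ARP requests flooding yes; CPU on switch normal yes; TTL-expired ICMP seen yes; throughput capped below line rate yes; packet loss yes; retransmits up yes
(E) asymmetric routing — broadcast traffic up yes; ARP requests flooding yes; CPU on switch normal yes; TTL-expired ICMP seen yes; throughput capped below line rate yes; packet loss yes; retransmits up NO
(D) is the only candidate with no mismatches.

D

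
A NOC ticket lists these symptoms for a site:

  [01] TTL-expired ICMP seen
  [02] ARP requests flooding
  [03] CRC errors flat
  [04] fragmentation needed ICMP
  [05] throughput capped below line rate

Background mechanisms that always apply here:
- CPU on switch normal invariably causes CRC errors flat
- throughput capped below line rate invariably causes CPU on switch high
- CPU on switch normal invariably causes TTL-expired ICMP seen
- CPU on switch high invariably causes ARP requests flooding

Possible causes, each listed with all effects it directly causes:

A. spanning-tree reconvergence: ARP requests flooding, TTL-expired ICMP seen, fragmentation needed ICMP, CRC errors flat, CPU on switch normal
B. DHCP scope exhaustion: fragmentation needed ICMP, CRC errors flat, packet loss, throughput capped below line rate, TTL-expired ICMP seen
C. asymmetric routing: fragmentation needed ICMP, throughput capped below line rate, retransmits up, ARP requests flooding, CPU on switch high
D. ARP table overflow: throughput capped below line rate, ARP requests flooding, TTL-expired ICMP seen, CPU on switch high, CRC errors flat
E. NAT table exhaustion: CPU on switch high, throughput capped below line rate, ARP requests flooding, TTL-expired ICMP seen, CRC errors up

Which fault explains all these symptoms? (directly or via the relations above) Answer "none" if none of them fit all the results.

B

Per-candidate check:
(A) spanning-tree reconvergence — TTL-expired ICMP seen yes; ARP requests flooding yes; CRC errors flat yes; fragmentation needed ICMP yes; throughput capped below line rate NO
(B) DHCP scope exhaustion — accounts for every observation (ARP requests flooding through throughput capped below line rate → CPU on switch high → ARP requests flooding)
(C) asymmetric routing — does not account for TTL-expired ICMP seen, CRC errors flat
(D) ARP table overflow — does not account for fragmentation needed ICMP
(E) NAT table exhaustion — fails on CRC errors flat, fragmentation needed ICMP (predicts CRC errors up, not CRC errors flat)
(B) is the only candidate with no mismatches.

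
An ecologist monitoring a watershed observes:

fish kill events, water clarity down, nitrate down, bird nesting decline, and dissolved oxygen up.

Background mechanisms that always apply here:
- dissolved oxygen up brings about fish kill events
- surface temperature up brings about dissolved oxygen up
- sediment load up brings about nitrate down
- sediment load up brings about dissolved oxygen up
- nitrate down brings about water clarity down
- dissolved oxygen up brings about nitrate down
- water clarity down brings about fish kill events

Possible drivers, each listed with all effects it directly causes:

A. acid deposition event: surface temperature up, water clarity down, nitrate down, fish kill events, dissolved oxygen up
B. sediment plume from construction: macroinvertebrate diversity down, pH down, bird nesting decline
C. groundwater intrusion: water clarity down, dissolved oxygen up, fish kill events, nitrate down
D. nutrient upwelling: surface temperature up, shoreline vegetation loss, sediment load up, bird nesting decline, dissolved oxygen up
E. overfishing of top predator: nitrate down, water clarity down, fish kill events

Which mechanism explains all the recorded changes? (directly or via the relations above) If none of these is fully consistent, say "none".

Checking each candidate against the observations:
(A) acid deposition event — fish kill events match; water clarity down match; nitrate down match; bird nesting decline miss; dissolved oxygen up match
(B) sediment plume from construction — fish kill events miss; water clarity down miss; nitrate down miss; bird nesting decline match; dissolved oxygen up miss
(C) groundwater intrusion — fish kill events match; water clarity down match; nitrate down match; bird nesting decline miss; dissolved oxygen up match
(D) nutrient upwelling — fish kill events match (through dissolved oxygen up → fish kill events); water clarity down match (through dissolved oxygen up → nitrate down → water clarity down); nitrate down match (through dissolved oxygen up → nitrate down); bird nesting decline match; dissolved oxygen up match
(E) overfishing of top predator — does not account for bird nesting decline, dissolved oxygen up
(D) alone accounts for all the evidence.

D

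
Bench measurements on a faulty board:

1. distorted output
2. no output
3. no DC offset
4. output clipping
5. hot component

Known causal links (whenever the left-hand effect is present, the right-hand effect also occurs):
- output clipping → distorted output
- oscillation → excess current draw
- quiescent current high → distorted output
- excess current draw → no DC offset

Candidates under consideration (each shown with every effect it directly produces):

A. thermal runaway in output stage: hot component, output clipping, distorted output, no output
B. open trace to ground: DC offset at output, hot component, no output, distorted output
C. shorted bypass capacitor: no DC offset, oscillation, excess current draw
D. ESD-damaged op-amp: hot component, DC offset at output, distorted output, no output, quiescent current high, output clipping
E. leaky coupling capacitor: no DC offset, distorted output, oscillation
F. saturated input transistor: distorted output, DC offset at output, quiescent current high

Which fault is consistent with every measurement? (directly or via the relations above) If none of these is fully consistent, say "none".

none

For each candidate, compare predicted effects to what was observed:
(A) thermal runaway in output stage — does not account for no DC offset
(B) open trace to ground — distorted output ✓; no output ✓; no DC offset ✗; output clipping ✗; hot component ✓
(C) shorted bypass capacitor — distorted output ✗; no output ✗; no DC offset ✓; output clipping ✗; hot component ✗
(D) ESD-damaged op-amp — fails on no DC offset (predicts DC offset at output, not no DC offset)
(E) leaky coupling capacitor — distorted output ✓; no output ✗; no DC offset ✓; output clipping ✗; hot component ✗
(F) saturated input transistor — fails on no output, no DC offset, output clipping, hot component (predicts DC offset at output, not no DC offset)
Every candidate fails on at least one observation.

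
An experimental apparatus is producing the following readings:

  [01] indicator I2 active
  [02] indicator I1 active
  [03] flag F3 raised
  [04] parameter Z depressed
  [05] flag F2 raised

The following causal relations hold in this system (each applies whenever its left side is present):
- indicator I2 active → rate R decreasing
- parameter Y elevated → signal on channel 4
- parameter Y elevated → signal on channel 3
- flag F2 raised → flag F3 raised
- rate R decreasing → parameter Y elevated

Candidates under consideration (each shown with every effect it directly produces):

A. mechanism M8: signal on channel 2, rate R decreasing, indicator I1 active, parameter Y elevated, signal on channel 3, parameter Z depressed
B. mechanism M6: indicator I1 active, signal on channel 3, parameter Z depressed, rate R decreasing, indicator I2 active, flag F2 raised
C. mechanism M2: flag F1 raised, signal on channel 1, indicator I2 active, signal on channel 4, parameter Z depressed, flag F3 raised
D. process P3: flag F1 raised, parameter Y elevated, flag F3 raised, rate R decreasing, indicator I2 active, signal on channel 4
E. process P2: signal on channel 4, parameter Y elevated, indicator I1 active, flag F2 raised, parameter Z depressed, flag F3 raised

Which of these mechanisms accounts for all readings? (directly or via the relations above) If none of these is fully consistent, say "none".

B

Checking each candidate against the observations:
(A) mechanism M8 — does not account for indicator I2 active, flag F3 raised, flag F2 raised
(B) mechanism M6 — accounts for every observation (flag F3 raised by flag F2 raised → flag F3 raised)
(C) mechanism M2 — does not account for indicator I1 active, flag F2 raised
(D) process P3 — indicator I2 active yes; indicator I1 active NO; flag F3 raised yes; parameter Z depressed NO; flag F2 raised NO
(E) process P2 — indicator I2 active NO; indicator I1 active yes; flag F3 raised yes; parameter Z depressed yes; flag F2 raised yes
(B) is the only candidate with no mismatches.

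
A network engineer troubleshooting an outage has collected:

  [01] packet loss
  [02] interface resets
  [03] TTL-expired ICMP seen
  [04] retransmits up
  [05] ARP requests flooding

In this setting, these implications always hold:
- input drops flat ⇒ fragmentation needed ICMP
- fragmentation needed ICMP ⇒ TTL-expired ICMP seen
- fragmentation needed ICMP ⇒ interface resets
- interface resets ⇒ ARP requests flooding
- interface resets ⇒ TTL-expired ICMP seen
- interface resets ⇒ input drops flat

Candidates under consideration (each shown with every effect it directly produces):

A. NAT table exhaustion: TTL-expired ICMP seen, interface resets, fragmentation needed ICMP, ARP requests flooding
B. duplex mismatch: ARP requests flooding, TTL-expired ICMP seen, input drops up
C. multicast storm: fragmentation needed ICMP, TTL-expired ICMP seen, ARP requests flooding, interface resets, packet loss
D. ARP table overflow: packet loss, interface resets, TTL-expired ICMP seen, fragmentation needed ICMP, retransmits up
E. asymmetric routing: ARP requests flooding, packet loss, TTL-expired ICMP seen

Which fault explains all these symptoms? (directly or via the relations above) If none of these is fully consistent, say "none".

For each candidate, compare predicted effects to what was observed:
(A) NAT table exhaustion — does not account for packet loss, retransmits up
(B) duplex mismatch — does not account for packet loss, interface resets, retransmits up
(C) multicast storm — packet loss yes; interface resets yes; TTL-expired ICMP seen yes; retransmits up NO; ARP requests flooding yes
(D) ARP table overflow — accounts for every observation (ARP requests flooding via interface resets → ARP requests flooding)
(E) asymmetric routing — does not account for interface resets, retransmits up
Only (D) is consistent with every observation.

D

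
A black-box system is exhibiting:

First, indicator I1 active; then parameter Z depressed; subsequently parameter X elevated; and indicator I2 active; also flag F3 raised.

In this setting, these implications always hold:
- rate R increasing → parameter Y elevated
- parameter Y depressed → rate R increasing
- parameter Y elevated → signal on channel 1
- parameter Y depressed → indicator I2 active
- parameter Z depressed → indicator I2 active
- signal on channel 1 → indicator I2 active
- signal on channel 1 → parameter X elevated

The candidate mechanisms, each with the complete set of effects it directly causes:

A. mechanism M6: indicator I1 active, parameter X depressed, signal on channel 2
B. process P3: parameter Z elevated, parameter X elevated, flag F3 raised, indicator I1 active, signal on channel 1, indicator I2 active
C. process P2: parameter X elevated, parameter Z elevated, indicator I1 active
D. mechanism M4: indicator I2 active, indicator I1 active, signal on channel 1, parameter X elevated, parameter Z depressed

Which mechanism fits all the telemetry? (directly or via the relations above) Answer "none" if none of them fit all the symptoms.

none

For each candidate, compare predicted effects to what was observed:
(A) mechanism M6 — indicator I1 active +; parameter Z depressed -; parameter X elevated -; indicator I2 active -; flag F3 raised -
(B) process P3 — indicator I1 active +; parameter Z depressed -; parameter X elevated +; indicator I2 active +; flag F3 raised +
(C) process P2 — indicator I1 active +; parameter Z depressed -; parameter X elevated +; indicator I2 active -; flag F3 raised -
(D) mechanism M4 — indicator I1 active +; parameter Z depressed +; parameter X elevated +; indicator I2 active +; flag F3 raised -
None of the listed candidates fits everything.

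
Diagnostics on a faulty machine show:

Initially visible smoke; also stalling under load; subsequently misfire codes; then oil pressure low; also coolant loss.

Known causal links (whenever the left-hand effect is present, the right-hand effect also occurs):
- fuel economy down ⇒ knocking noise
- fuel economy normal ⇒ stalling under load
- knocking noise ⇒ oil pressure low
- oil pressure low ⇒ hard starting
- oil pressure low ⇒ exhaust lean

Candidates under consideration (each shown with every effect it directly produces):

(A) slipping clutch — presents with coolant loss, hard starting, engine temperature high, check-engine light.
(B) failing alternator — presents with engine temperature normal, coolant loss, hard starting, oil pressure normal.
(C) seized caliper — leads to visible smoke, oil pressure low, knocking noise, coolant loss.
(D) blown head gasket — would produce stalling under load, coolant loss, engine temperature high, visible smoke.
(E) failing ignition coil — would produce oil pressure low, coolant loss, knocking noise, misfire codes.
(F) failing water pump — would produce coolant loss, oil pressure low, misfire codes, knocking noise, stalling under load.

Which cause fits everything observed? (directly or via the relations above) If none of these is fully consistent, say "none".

none

Testing each hypothesis:
(A) slipping clutch — visible smoke NO; stalling under load NO; misfire codes NO; oil pressure low NO; coolant loss yes
(B) failing alternator — fails on visible smoke, stalling under load, misfire codes, oil pressure low (predicts oil pressure normal, not oil pressure low)
(C) seized caliper — does not account for stalling under load, misfire codes
(D) blown head gasket — does not account for misfire codes, oil pressure low
(E) failing ignition coil — does not account for visible smoke, stalling under load
(F) failing water pump — visible smoke NO; stalling under load yes; misfire codes yes; oil pressure low yes; coolant loss yes
None of the listed candidates fits everything.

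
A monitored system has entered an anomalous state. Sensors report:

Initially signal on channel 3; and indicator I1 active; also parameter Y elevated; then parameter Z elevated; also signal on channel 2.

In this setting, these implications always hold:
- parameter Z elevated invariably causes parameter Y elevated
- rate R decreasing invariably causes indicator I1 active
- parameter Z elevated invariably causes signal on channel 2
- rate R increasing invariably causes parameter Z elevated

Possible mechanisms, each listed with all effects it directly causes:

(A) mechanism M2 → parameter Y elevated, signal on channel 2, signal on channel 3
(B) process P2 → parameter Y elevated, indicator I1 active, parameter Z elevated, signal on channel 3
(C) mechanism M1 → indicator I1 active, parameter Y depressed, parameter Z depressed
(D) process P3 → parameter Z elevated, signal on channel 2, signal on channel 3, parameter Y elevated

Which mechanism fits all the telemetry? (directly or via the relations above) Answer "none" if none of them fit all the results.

Testing each hypothesis:
(A) mechanism M2 — signal on channel 3 yes; indicator I1 active NO; parameter Y elevated yes; parameter Z elevated NO; signal on channel 2 yes
(B) process P2 — signal on channel 3 yes; indicator I1 active yes; parameter Y elevated yes; parameter Z elevated yes; signal on channel 2 yes (through parameter Z elevated → signal on channel 2)
(C) mechanism M1 — fails on signal on channel 3, parameter Y elevated, parameter Z elevated, signal on channel 2 (predicts parameter Y depressed, not parameter Y elevated; predicts parameter Z depressed, not parameter Z elevated)
(D) process P3 — signal on channel 3 yes; indicator I1 active NO; parameter Y elevated yes; parameter Z elevated yes; signal on channel 2 yes
Only (B) is consistent with every observation.

B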